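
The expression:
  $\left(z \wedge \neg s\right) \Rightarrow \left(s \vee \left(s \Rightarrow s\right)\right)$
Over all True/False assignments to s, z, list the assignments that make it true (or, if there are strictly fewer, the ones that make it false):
is always true.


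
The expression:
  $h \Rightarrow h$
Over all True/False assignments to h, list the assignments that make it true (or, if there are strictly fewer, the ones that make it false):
is always true.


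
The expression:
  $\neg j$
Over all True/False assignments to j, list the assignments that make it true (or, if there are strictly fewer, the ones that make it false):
is true only for:
  j=False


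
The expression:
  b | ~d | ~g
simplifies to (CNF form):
b | ~d | ~g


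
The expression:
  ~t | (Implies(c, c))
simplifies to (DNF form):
True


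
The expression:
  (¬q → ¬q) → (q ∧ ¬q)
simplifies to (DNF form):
False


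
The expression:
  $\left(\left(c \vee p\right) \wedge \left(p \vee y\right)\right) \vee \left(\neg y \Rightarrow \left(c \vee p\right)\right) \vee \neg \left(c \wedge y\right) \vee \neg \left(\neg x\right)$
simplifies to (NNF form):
$\text{True}$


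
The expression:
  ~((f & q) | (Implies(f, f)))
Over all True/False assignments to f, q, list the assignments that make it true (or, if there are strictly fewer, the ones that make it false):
is never true.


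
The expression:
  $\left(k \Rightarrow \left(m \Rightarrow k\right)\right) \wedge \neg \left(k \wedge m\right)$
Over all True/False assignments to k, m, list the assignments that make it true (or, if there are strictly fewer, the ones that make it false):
is false only for:
  k=True, m=True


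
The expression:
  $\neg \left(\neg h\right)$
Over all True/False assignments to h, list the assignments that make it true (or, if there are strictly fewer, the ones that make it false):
is true only for:
  h=True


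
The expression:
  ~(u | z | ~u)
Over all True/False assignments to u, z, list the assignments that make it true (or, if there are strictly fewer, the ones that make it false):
is never true.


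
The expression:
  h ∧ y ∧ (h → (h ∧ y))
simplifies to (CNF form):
h ∧ y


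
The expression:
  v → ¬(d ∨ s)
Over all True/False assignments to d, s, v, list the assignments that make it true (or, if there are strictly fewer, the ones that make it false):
is false only for:
  d=False, s=True, v=True;
  d=True, s=False, v=True;
  d=True, s=True, v=True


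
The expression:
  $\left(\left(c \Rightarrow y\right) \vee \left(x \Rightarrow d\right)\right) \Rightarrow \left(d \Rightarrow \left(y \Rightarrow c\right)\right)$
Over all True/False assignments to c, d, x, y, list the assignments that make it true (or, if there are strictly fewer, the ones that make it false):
is false only for:
  c=False, d=True, x=False, y=True;
  c=False, d=True, x=True, y=True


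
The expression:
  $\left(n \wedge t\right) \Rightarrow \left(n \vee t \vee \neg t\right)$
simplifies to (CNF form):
$\text{True}$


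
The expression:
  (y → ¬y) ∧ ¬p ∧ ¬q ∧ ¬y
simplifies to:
¬p ∧ ¬q ∧ ¬y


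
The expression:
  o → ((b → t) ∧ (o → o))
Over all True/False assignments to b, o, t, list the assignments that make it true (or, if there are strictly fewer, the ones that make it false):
is false only for:
  b=True, o=True, t=False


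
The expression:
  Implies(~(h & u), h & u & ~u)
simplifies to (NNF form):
h & u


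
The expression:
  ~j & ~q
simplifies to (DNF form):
~j & ~q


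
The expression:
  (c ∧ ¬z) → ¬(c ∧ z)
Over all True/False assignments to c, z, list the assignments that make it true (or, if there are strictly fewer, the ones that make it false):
is always true.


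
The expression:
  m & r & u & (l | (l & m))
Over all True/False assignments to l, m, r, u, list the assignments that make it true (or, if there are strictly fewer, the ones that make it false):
is true only for:
  l=True, m=True, r=True, u=True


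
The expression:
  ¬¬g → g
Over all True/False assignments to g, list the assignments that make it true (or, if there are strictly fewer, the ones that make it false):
is always true.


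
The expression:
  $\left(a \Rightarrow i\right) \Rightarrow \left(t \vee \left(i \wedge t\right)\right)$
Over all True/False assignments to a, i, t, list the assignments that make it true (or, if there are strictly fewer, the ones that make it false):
is false only for:
  a=False, i=False, t=False;
  a=False, i=True, t=False;
  a=True, i=True, t=False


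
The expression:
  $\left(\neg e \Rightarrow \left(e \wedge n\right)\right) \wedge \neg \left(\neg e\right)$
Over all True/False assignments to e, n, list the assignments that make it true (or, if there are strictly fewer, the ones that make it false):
is true only for:
  e=True, n=False;
  e=True, n=True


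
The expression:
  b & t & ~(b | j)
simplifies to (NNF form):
False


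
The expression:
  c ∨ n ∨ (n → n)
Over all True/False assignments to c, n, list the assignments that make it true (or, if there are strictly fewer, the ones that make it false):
is always true.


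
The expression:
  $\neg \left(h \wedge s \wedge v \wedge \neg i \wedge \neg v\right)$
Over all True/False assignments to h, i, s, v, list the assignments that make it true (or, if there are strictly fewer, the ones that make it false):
is always true.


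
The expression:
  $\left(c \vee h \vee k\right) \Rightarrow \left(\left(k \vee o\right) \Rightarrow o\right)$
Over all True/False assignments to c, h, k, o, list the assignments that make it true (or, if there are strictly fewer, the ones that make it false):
is false only for:
  c=False, h=False, k=True, o=False;
  c=False, h=True, k=True, o=False;
  c=True, h=False, k=True, o=False;
  c=True, h=True, k=True, o=False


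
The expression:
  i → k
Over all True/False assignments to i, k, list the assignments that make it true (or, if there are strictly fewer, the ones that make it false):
is false only for:
  i=True, k=False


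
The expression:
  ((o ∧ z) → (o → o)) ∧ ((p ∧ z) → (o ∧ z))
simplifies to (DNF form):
o ∨ ¬p ∨ ¬z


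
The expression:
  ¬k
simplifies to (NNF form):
¬k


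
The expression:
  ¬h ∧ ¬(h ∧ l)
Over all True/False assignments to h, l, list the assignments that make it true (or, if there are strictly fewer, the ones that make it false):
is true only for:
  h=False, l=False;
  h=False, l=True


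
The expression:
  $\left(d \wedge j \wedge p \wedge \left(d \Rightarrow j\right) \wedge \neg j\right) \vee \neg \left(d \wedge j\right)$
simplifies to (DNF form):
$\neg d \vee \neg j$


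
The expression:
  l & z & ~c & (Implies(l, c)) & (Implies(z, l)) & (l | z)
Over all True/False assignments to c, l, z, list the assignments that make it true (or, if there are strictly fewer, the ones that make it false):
is never true.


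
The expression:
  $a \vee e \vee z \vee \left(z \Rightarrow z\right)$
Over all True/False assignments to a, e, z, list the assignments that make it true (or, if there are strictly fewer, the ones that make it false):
is always true.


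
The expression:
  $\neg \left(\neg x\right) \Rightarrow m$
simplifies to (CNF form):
$m \vee \neg x$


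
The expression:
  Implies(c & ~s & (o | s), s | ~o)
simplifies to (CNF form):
s | ~c | ~o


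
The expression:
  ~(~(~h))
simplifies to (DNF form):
~h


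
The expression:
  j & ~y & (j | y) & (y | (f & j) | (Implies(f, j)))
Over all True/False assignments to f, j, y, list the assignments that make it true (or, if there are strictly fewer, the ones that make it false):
is true only for:
  f=False, j=True, y=False;
  f=True, j=True, y=False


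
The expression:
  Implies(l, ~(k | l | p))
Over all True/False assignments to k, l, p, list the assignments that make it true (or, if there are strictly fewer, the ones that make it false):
is true only for:
  k=False, l=False, p=False;
  k=False, l=False, p=True;
  k=True, l=False, p=False;
  k=True, l=False, p=True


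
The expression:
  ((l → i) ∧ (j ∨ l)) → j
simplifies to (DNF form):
j ∨ ¬i ∨ ¬l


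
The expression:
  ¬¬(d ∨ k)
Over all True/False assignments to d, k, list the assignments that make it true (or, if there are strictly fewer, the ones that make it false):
is false only for:
  d=False, k=False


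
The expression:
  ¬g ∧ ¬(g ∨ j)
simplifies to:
¬g ∧ ¬j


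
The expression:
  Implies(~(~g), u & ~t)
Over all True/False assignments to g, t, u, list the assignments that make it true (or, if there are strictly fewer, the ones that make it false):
is false only for:
  g=True, t=False, u=False;
  g=True, t=True, u=False;
  g=True, t=True, u=True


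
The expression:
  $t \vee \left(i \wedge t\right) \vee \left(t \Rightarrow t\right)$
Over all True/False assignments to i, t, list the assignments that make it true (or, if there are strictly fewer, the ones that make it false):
is always true.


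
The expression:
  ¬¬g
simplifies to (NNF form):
g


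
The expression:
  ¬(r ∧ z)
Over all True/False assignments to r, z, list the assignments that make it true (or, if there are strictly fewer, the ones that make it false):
is false only for:
  r=True, z=True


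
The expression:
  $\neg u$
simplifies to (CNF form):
$\neg u$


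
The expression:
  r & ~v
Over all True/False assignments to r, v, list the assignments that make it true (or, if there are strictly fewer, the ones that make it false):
is true only for:
  r=True, v=False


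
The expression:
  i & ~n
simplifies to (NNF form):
i & ~n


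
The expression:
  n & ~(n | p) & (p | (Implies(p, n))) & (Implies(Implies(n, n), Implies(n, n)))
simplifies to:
False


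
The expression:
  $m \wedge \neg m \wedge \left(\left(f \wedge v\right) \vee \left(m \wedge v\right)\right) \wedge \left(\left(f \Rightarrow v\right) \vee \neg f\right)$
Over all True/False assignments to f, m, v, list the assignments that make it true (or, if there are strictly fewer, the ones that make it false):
is never true.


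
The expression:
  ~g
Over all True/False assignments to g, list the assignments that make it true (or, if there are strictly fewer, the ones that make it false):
is true only for:
  g=False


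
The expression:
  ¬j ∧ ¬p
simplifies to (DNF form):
¬j ∧ ¬p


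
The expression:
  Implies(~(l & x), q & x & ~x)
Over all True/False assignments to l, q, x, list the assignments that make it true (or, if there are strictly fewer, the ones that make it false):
is true only for:
  l=True, q=False, x=True;
  l=True, q=True, x=True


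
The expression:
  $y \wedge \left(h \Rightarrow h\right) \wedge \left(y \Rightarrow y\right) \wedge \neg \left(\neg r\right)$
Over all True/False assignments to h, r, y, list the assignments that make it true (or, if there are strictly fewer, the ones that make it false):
is true only for:
  h=False, r=True, y=True;
  h=True, r=True, y=True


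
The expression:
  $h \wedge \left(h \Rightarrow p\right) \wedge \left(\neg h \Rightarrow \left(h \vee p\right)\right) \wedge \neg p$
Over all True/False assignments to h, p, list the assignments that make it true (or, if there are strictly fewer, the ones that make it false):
is never true.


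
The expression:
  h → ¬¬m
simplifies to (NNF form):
m ∨ ¬h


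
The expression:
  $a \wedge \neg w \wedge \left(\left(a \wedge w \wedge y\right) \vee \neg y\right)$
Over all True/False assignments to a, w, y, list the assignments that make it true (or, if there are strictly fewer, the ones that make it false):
is true only for:
  a=True, w=False, y=False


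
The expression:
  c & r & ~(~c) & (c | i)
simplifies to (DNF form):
c & r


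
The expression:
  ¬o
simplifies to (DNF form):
¬o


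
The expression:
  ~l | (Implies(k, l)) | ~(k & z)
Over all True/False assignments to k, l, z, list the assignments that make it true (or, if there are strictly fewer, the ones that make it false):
is always true.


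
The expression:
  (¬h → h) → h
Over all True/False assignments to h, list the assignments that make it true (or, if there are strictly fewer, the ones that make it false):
is always true.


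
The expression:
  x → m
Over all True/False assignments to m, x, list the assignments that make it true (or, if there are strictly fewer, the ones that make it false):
is false only for:
  m=False, x=True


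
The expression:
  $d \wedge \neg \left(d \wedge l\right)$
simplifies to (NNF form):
$d \wedge \neg l$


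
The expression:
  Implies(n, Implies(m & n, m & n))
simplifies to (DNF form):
True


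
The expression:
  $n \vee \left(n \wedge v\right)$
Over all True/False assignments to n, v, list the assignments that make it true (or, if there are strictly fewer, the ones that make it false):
is true only for:
  n=True, v=False;
  n=True, v=True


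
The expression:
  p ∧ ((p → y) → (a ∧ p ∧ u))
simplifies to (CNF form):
p ∧ (a ∨ ¬y) ∧ (u ∨ ¬y)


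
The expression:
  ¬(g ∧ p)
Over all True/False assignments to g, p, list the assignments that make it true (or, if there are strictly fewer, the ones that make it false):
is false only for:
  g=True, p=True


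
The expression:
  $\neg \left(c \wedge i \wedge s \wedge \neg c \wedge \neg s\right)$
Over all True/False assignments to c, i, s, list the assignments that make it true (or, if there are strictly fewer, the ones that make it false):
is always true.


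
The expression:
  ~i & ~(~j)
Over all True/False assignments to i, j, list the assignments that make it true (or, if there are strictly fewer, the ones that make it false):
is true only for:
  i=False, j=True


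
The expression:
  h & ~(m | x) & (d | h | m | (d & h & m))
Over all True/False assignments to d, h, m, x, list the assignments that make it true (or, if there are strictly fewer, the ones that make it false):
is true only for:
  d=False, h=True, m=False, x=False;
  d=True, h=True, m=False, x=False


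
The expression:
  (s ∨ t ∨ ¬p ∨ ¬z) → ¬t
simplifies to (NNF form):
¬t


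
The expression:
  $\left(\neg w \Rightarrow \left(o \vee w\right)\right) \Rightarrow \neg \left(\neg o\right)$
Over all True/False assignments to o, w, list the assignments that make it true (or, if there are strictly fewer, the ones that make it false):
is false only for:
  o=False, w=True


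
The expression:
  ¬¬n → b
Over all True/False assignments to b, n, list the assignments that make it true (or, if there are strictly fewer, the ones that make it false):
is false only for:
  b=False, n=True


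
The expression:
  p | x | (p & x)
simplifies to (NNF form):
p | x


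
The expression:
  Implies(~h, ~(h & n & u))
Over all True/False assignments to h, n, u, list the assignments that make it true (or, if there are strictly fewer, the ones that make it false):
is always true.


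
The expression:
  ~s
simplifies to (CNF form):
~s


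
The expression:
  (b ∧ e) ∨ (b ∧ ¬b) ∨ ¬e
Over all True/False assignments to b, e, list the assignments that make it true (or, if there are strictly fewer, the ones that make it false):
is false only for:
  b=False, e=True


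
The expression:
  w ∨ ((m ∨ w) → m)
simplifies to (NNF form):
True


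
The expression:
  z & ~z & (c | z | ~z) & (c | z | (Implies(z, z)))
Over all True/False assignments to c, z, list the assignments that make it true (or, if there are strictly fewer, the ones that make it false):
is never true.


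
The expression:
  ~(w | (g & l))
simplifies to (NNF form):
~w & (~g | ~l)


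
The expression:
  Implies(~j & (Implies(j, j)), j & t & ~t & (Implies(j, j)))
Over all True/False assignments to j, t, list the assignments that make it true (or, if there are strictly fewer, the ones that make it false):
is true only for:
  j=True, t=False;
  j=True, t=True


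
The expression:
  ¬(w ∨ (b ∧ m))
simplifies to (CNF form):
¬w ∧ (¬b ∨ ¬m)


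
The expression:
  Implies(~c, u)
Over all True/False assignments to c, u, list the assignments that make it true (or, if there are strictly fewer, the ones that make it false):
is false only for:
  c=False, u=False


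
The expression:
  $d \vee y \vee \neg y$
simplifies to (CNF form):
$\text{True}$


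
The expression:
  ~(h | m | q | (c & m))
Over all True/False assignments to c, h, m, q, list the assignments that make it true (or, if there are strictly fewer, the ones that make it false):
is true only for:
  c=False, h=False, m=False, q=False;
  c=True, h=False, m=False, q=False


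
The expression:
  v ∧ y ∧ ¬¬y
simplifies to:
v ∧ y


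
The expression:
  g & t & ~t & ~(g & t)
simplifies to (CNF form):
False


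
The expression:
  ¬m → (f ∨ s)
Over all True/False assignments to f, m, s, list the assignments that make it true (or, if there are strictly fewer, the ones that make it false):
is false only for:
  f=False, m=False, s=False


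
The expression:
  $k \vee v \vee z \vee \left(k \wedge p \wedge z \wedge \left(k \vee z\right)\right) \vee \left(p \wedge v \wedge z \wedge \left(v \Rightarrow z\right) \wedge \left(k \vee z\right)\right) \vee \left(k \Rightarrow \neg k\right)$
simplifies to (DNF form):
$\text{True}$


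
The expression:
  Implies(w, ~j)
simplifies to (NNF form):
~j | ~w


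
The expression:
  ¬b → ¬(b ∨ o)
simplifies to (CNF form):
b ∨ ¬o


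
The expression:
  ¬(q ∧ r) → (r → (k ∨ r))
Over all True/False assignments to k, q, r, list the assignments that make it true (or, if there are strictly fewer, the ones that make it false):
is always true.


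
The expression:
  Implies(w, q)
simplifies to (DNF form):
q | ~w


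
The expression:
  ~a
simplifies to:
~a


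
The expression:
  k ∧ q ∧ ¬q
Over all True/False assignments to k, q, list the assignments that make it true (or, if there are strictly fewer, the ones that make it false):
is never true.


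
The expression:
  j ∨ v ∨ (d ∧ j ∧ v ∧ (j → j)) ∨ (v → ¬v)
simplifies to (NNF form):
True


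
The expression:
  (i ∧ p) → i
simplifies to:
True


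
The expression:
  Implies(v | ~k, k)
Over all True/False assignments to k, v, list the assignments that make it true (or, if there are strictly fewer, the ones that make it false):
is true only for:
  k=True, v=False;
  k=True, v=True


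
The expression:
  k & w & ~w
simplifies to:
False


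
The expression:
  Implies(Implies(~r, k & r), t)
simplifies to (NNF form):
t | ~r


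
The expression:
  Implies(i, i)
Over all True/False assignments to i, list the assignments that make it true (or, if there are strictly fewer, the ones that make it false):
is always true.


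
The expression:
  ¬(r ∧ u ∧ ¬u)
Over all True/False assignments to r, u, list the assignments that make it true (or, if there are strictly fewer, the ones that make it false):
is always true.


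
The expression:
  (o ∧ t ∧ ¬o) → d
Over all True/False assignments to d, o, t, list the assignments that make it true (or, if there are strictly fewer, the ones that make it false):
is always true.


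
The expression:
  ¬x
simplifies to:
¬x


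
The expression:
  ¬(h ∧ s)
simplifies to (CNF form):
¬h ∨ ¬s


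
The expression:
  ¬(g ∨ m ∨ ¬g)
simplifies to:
False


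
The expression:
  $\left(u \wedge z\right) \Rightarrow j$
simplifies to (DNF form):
$j \vee \neg u \vee \neg z$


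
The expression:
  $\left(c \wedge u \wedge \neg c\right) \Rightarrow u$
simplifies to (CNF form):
$\text{True}$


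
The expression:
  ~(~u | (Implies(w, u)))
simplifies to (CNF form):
False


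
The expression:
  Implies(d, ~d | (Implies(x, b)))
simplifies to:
b | ~d | ~x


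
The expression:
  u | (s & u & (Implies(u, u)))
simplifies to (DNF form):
u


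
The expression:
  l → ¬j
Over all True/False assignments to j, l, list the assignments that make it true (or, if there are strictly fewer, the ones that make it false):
is false only for:
  j=True, l=True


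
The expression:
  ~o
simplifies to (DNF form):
~o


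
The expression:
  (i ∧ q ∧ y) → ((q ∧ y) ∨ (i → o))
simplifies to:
True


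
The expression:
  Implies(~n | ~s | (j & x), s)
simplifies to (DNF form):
s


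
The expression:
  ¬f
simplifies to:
¬f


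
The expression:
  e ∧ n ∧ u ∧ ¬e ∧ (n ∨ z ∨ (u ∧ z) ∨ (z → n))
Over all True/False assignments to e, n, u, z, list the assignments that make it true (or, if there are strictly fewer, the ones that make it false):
is never true.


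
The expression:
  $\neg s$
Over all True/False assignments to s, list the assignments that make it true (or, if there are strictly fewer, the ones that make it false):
is true only for:
  s=False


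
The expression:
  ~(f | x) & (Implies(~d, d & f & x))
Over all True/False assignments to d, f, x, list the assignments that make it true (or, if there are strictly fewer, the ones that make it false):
is true only for:
  d=True, f=False, x=False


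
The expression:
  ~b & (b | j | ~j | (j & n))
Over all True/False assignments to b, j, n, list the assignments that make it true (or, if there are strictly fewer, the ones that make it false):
is true only for:
  b=False, j=False, n=False;
  b=False, j=False, n=True;
  b=False, j=True, n=False;
  b=False, j=True, n=True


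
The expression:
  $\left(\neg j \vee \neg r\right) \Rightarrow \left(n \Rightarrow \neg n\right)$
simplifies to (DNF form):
$\left(j \wedge r\right) \vee \neg n$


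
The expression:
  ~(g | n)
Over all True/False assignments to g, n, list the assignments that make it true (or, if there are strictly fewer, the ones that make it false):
is true only for:
  g=False, n=False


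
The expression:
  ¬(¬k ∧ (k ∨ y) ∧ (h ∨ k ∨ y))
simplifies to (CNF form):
k ∨ ¬y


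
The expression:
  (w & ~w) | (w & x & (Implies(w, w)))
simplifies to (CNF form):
w & x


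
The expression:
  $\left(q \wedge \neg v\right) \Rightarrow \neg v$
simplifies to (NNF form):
$\text{True}$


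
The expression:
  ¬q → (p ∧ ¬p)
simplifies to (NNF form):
q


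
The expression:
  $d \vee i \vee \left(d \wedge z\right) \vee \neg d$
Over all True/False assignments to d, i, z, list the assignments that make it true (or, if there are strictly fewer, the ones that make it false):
is always true.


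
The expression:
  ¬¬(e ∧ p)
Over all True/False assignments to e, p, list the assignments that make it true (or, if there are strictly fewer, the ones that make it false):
is true only for:
  e=True, p=True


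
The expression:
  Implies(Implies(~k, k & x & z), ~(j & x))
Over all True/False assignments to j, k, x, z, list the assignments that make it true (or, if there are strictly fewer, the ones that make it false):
is false only for:
  j=True, k=True, x=True, z=False;
  j=True, k=True, x=True, z=True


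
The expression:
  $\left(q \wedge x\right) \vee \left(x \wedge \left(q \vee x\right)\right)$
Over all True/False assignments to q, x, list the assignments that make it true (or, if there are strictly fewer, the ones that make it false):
is true only for:
  q=False, x=True;
  q=True, x=True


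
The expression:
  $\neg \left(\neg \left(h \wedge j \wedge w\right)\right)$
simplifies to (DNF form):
$h \wedge j \wedge w$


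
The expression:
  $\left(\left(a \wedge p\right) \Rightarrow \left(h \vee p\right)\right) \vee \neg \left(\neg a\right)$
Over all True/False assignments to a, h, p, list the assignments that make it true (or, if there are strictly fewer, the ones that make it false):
is always true.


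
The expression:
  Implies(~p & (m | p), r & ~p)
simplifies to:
p | r | ~m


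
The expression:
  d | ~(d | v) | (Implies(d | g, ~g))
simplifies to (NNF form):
d | ~g | ~v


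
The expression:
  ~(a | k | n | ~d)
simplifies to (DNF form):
d & ~a & ~k & ~n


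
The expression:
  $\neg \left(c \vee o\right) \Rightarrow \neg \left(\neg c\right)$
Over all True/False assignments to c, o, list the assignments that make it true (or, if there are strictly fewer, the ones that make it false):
is false only for:
  c=False, o=False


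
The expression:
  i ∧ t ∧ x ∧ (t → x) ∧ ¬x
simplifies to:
False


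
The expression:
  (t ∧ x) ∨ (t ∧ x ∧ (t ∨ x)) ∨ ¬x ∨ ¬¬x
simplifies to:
True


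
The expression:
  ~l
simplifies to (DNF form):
~l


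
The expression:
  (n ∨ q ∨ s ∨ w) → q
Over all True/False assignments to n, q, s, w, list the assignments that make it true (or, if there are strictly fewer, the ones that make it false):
is false only for:
  n=False, q=False, s=False, w=True;
  n=False, q=False, s=True, w=False;
  n=False, q=False, s=True, w=True;
  n=True, q=False, s=False, w=False;
  n=True, q=False, s=False, w=True;
  n=True, q=False, s=True, w=False;
  n=True, q=False, s=True, w=True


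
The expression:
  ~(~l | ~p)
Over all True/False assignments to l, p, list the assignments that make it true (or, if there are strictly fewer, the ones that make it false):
is true only for:
  l=True, p=True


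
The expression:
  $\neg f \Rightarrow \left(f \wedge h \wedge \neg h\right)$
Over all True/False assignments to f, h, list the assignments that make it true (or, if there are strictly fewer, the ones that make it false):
is true only for:
  f=True, h=False;
  f=True, h=True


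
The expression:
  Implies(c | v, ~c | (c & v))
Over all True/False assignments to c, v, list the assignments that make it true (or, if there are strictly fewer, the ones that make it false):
is false only for:
  c=True, v=False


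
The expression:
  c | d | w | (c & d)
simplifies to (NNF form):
c | d | w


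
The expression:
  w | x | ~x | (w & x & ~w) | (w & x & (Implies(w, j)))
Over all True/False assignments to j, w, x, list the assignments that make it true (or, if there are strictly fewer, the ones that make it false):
is always true.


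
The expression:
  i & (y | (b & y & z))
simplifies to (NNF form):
i & y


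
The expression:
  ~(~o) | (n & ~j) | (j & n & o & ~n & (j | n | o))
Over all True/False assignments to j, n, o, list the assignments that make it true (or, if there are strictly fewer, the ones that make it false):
is false only for:
  j=False, n=False, o=False;
  j=True, n=False, o=False;
  j=True, n=True, o=False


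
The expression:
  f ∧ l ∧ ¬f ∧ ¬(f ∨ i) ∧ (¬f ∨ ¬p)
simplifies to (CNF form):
False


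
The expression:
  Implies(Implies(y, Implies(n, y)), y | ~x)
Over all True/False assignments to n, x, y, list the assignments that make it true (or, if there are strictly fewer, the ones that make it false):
is false only for:
  n=False, x=True, y=False;
  n=True, x=True, y=False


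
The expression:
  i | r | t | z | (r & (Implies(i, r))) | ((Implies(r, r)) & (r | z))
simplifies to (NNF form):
i | r | t | z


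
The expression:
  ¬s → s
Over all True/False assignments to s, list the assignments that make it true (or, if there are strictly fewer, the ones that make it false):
is true only for:
  s=True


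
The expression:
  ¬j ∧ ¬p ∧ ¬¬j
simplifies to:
False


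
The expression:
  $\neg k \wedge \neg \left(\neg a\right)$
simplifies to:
$a \wedge \neg k$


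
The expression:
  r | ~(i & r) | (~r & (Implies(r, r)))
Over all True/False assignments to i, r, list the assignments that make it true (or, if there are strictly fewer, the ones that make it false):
is always true.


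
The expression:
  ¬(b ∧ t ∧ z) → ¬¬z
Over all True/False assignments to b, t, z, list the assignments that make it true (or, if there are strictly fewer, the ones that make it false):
is true only for:
  b=False, t=False, z=True;
  b=False, t=True, z=True;
  b=True, t=False, z=True;
  b=True, t=True, z=True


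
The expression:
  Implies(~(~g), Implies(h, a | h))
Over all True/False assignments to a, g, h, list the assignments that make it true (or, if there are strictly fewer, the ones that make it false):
is always true.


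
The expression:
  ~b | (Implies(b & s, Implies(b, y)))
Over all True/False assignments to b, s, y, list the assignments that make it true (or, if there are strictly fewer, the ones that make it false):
is false only for:
  b=True, s=True, y=False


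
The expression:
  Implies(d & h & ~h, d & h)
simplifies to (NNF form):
True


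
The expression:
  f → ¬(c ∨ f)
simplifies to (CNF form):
¬f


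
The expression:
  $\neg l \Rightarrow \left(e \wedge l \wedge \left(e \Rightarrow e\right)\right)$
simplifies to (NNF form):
$l$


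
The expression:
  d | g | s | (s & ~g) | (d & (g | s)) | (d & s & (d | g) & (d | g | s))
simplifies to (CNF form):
d | g | s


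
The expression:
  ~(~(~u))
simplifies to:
~u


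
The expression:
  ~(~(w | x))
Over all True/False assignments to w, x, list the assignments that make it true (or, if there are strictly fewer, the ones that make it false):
is false only for:
  w=False, x=False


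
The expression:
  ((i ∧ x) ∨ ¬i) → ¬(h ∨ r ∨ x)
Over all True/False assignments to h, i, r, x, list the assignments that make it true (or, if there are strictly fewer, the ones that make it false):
is true only for:
  h=False, i=False, r=False, x=False;
  h=False, i=True, r=False, x=False;
  h=False, i=True, r=True, x=False;
  h=True, i=True, r=False, x=False;
  h=True, i=True, r=True, x=False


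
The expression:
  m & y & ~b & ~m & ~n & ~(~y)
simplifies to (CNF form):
False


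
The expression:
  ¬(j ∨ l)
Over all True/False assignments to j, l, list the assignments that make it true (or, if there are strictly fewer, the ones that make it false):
is true only for:
  j=False, l=False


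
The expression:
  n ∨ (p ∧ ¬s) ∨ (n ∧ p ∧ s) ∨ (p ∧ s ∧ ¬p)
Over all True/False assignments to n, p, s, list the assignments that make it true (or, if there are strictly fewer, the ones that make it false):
is false only for:
  n=False, p=False, s=False;
  n=False, p=False, s=True;
  n=False, p=True, s=True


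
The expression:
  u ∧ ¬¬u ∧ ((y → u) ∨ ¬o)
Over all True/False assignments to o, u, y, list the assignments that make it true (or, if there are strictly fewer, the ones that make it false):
is true only for:
  o=False, u=True, y=False;
  o=False, u=True, y=True;
  o=True, u=True, y=False;
  o=True, u=True, y=True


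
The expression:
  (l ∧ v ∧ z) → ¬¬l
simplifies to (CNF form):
True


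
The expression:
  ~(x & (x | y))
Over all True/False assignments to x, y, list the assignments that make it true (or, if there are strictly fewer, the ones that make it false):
is true only for:
  x=False, y=False;
  x=False, y=True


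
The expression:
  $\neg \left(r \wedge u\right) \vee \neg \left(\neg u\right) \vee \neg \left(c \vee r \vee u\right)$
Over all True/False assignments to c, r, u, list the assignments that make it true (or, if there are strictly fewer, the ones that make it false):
is always true.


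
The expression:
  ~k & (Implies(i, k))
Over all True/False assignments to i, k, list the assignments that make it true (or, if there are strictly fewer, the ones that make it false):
is true only for:
  i=False, k=False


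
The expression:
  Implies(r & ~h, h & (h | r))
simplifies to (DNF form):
h | ~r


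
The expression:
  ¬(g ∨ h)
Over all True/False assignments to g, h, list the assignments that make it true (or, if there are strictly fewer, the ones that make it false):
is true only for:
  g=False, h=False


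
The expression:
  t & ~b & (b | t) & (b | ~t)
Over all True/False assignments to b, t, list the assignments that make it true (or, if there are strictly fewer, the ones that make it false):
is never true.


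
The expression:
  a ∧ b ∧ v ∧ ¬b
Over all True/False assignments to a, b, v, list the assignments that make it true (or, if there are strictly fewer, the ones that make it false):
is never true.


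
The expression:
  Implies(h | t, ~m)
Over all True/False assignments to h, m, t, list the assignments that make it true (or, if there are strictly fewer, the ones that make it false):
is false only for:
  h=False, m=True, t=True;
  h=True, m=True, t=False;
  h=True, m=True, t=True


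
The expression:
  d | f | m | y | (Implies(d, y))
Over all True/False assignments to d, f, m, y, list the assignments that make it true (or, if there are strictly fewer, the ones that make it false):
is always true.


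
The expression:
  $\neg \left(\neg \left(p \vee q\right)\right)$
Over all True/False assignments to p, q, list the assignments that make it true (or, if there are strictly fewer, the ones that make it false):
is false only for:
  p=False, q=False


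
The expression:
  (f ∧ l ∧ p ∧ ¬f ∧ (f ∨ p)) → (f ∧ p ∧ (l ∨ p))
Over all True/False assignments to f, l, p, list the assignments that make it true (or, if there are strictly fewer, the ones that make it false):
is always true.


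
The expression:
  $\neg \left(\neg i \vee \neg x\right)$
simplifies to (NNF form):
$i \wedge x$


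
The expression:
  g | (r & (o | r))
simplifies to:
g | r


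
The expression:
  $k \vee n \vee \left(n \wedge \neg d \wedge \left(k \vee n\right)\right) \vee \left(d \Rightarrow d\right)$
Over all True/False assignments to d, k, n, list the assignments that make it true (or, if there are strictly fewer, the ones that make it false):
is always true.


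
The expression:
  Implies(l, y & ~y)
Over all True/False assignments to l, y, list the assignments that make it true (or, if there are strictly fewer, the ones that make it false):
is true only for:
  l=False, y=False;
  l=False, y=True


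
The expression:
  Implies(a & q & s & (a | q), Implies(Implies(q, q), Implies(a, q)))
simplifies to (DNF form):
True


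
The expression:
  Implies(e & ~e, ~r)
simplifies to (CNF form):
True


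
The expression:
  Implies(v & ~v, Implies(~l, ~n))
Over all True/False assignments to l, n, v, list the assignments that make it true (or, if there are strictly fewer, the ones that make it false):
is always true.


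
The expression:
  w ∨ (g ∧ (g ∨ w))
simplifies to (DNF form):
g ∨ w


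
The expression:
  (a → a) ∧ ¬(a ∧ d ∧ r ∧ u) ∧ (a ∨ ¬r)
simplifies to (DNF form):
(a ∧ ¬d) ∨ (a ∧ ¬u) ∨ ¬r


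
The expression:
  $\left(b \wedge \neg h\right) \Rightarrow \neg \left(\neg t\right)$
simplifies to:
$h \vee t \vee \neg b$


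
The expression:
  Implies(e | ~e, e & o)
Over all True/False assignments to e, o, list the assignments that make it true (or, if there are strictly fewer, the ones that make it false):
is true only for:
  e=True, o=True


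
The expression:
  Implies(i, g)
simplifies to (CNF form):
g | ~i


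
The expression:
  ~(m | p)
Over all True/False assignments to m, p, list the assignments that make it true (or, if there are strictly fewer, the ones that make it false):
is true only for:
  m=False, p=False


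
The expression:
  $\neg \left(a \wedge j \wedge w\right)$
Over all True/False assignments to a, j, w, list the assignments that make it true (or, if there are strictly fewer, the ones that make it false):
is false only for:
  a=True, j=True, w=True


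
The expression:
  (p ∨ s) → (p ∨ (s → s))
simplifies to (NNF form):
True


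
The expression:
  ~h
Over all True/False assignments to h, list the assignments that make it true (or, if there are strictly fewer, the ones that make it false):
is true only for:
  h=False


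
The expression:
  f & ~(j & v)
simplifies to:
f & (~j | ~v)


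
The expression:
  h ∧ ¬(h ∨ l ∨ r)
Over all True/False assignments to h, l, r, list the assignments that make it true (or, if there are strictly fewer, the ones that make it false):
is never true.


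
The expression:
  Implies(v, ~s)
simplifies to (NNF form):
~s | ~v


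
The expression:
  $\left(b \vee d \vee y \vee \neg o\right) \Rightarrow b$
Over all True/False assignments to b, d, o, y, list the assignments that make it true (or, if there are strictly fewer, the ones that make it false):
is false only for:
  b=False, d=False, o=False, y=False;
  b=False, d=False, o=False, y=True;
  b=False, d=False, o=True, y=True;
  b=False, d=True, o=False, y=False;
  b=False, d=True, o=False, y=True;
  b=False, d=True, o=True, y=False;
  b=False, d=True, o=True, y=True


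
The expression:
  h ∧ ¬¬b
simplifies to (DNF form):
b ∧ h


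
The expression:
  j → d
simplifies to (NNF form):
d ∨ ¬j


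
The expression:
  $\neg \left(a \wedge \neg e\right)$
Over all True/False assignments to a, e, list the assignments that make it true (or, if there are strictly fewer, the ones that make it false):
is false only for:
  a=True, e=False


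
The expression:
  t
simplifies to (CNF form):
t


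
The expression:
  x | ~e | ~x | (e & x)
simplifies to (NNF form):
True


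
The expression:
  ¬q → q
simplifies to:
q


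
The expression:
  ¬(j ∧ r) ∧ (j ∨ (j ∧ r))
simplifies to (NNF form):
j ∧ ¬r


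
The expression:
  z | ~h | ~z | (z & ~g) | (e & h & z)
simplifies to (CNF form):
True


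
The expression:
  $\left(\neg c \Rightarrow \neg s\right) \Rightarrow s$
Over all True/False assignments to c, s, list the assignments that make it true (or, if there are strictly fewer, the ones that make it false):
is true only for:
  c=False, s=True;
  c=True, s=True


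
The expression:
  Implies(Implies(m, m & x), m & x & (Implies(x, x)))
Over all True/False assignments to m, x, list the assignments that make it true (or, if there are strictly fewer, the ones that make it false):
is true only for:
  m=True, x=False;
  m=True, x=True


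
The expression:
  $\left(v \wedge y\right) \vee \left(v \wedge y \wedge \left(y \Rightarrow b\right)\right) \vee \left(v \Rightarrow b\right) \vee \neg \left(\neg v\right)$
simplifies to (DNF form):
$\text{True}$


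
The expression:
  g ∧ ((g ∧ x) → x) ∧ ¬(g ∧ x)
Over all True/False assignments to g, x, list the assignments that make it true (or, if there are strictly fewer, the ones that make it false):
is true only for:
  g=True, x=False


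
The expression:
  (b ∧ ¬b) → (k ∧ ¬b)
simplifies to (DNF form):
True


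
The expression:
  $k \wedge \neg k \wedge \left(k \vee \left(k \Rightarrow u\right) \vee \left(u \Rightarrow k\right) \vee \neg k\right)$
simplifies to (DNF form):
$\text{False}$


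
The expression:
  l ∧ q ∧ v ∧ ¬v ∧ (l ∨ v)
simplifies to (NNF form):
False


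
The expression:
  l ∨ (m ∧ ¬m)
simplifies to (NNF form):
l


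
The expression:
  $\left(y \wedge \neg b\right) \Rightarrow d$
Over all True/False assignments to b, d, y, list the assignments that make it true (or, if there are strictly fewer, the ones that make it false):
is false only for:
  b=False, d=False, y=True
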